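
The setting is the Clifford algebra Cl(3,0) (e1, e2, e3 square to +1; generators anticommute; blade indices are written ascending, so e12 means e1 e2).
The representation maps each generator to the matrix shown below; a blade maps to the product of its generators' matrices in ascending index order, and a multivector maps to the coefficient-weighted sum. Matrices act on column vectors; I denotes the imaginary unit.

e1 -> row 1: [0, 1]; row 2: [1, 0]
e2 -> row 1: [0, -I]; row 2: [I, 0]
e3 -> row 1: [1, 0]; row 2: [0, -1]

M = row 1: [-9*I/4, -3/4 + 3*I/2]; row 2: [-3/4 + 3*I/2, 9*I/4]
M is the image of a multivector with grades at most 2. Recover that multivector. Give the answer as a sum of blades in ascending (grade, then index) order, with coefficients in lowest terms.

Method: 1, rho(e1), rho(e2), rho(e3) form a trace-orthogonal basis of the 2x2 complex matrices (tr(X Y) = 2 if X = Y, else 0), so M = m0*1 + m1*rho(e1) + m2*rho(e2) + m3*rho(e3) with m0 = tr(M)/2 = 0, m1 = tr(M rho(e1))/2 = -3/4 + 3*I/2, m2 = tr(M rho(e2))/2 = 0, m3 = tr(M rho(e3))/2 = -9*I/4.
Multiplying table entries, the bivector images are rho(e12) = I*rho(e3), rho(e13) = -I*rho(e2), rho(e23) = I*rho(e1); with real blade coefficients the real parts of m0..m3 are the coefficients of 1, e1, e2, e3 and the imaginary parts give the bivectors (e23: Im m1, e13: -Im m2, e12: Im m3).
Answer: -3/4*e1 - 9/4*e12 + 3/2*e23


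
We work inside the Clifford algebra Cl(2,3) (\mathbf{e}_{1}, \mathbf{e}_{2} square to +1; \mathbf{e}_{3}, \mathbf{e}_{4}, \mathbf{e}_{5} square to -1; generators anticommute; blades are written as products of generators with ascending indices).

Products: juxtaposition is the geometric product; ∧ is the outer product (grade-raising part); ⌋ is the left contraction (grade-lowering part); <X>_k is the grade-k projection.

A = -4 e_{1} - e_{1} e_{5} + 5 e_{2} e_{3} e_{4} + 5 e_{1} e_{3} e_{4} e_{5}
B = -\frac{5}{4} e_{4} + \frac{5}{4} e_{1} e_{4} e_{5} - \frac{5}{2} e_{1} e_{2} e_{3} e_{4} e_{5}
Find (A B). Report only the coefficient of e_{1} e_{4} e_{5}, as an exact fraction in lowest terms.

step 1: -\frac{25}{2} e_{2} + \frac{25}{4} e_{3} + \frac{5}{4} e_{4} + 5 e_{1} e_{4} - \frac{25}{2} e_{1} e_{5} + \frac{25}{4} e_{2} e_{3} - 5 e_{4} e_{5} - \frac{25}{4} e_{1} e_{3} e_{5} - \frac{5}{4} e_{1} e_{4} e_{5} - \frac{5}{2} e_{2} e_{3} e_{4} + \frac{25}{4} e_{1} e_{2} e_{3} e_{5} + 10 e_{2} e_{3} e_{4} e_{5}
Answer: -\frac{5}{4}


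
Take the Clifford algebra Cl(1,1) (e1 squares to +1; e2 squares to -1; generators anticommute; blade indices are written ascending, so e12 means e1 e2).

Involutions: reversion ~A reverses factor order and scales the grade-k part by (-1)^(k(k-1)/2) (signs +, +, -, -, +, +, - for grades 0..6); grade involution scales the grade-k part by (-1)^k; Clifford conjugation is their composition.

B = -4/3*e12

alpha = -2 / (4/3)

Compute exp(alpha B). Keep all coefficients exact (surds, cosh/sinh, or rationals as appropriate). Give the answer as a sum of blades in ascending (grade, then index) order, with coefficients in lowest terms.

B^2 = (-4/3)^2*(e12)^2 = 16/9*(+1) = 16/9 (a basis 2-blade squares to minus the product of its generators' squares).
B^2 = 16/9 — the series telescopes hyperbolically here: l = 4/3, alpha*l = -2, so exp(alpha B) = cosh(-2) + (sinh(-2)/(4/3))*B = cosh(2) + (-3*sinh(2)/4)*B.
Answer: cosh(2) + sinh(2)*e12


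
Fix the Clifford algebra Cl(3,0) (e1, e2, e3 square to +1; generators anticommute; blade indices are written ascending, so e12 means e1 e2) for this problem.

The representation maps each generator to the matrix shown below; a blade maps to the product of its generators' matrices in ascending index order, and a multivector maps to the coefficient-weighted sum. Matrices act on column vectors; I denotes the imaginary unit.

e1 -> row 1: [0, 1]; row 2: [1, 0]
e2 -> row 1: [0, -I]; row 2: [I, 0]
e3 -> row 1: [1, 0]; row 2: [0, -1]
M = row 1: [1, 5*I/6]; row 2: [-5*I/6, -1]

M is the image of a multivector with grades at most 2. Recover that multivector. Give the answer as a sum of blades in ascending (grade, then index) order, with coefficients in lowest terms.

Method: 1, rho(e1), rho(e2), rho(e3) form a trace-orthogonal basis of the 2x2 complex matrices (tr(X Y) = 2 if X = Y, else 0), so M = m0*1 + m1*rho(e1) + m2*rho(e2) + m3*rho(e3) with m0 = tr(M)/2 = 0, m1 = tr(M rho(e1))/2 = 0, m2 = tr(M rho(e2))/2 = -5/6, m3 = tr(M rho(e3))/2 = 1.
Multiplying table entries, the bivector images are rho(e12) = I*rho(e3), rho(e13) = -I*rho(e2), rho(e23) = I*rho(e1); with real blade coefficients the real parts of m0..m3 are the coefficients of 1, e1, e2, e3 and the imaginary parts give the bivectors (e23: Im m1, e13: -Im m2, e12: Im m3).
Answer: -5/6*e2 + e3


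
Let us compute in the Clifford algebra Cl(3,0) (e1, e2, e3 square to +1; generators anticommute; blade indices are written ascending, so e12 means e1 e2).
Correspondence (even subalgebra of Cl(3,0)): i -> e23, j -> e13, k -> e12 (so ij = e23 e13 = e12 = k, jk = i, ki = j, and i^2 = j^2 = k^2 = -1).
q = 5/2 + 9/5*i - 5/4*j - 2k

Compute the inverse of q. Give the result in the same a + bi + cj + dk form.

In blades: q = 5/2 - 2*e12 - 5/4*e13 + 9/5*e23.
With qbar = 5/2 + 2*e12 + 5/4*e13 - 9/5*e23 (scalar fixed, mapped units negated), q qbar = 6021/400 (the sum of squared coefficients), so q^-1 = qbar / (6021/400) = 1000/6021 + 800/6021*e12 + 500/6021*e13 - 80/669*e23; translating back:
Answer: 1000/6021 - 80/669*i + 500/6021*j + 800/6021*k


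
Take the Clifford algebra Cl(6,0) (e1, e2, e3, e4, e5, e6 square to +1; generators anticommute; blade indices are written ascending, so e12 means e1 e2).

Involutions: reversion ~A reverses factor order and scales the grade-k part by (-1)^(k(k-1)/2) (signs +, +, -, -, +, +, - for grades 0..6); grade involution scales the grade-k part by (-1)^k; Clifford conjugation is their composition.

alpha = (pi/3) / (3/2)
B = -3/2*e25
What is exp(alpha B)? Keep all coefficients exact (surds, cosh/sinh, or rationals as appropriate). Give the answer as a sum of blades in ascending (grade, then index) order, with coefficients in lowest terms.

B^2 = (-3/2)^2*(e25)^2 = 9/4*(-1) = -9/4 (a basis 2-blade squares to minus the product of its generators' squares).
B^2 = -9/4 — the series telescopes trigonometrically here: l = 3/2, alpha*l = pi/3, so exp(alpha B) = cos(pi/3) + (sin(pi/3)/(3/2))*B = 1/2 + (sqrt(3)/3)*B.
Answer: 1/2 - sqrt(3)/2*e25


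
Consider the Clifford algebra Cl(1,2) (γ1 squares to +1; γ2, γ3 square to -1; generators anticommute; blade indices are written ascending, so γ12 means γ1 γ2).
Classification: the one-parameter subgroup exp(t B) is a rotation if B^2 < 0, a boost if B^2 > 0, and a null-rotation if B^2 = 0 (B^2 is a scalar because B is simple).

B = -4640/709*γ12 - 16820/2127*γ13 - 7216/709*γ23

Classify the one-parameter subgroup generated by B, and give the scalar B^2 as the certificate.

B^2 term by term: the squares give (-4640/709)^2*(γ12)^2 + (-16820/2127)^2*(γ13)^2 + (-7216/709)^2*(γ23)^2 = 21529600/502681*(+1) + 282912400/4524129*(+1) + 52070656/502681*(-1) = 16/9 (each basis 2-blade squares to minus the product of its generators' squares); cross terms between blades sharing an index anticommute and cancel. So B^2 = 16/9.
Answer: boost, certificate B^2 = 16/9. Key observation: B^2 = 16/9 is a conjugation invariant, so its sign decides the class regardless of the surface form of B.


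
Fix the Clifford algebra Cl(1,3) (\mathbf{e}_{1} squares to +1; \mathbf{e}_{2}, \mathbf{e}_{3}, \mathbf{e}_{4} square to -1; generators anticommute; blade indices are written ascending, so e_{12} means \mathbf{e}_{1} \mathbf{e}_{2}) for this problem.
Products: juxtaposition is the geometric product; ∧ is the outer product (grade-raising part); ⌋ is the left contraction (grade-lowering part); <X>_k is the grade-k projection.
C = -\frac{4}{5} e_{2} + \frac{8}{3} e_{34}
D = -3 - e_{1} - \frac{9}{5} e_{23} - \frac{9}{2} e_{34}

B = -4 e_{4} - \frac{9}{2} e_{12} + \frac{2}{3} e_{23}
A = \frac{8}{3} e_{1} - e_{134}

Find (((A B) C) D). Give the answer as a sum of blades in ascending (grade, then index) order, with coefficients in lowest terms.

step 1: -12 e_{2} - 4 e_{13} - \frac{32}{3} e_{14} + \frac{16}{9} e_{123} - \frac{2}{3} e_{124} + \frac{9}{2} e_{234}
step 2: -\frac{48}{5} - 12 e_{2} - \frac{448}{15} e_{13} + \frac{56}{5} e_{14} + \frac{18}{5} e_{34} - \frac{224}{45} e_{123} - \frac{1792}{135} e_{124} - 32 e_{234}
step 3: 45 + \frac{16}{25} e_{1} - 108 e_{2} - \frac{772}{15} e_{3} - \frac{232}{5} e_{4} + \frac{1044}{25} e_{12} + \frac{196}{5} e_{13} - 168 e_{14} + \frac{5008}{225} e_{23} + \frac{4586}{675} e_{24} + \frac{162}{5} e_{34} + \frac{224}{3} e_{123} + \frac{784}{45} e_{124} - \frac{2062}{75} e_{134} + 150 e_{234} - \frac{1304}{25} e_{1234}
Answer: 45 + \frac{16}{25} e_{1} - 108 e_{2} - \frac{772}{15} e_{3} - \frac{232}{5} e_{4} + \frac{1044}{25} e_{12} + \frac{196}{5} e_{13} - 168 e_{14} + \frac{5008}{225} e_{23} + \frac{4586}{675} e_{24} + \frac{162}{5} e_{34} + \frac{224}{3} e_{123} + \frac{784}{45} e_{124} - \frac{2062}{75} e_{134} + 150 e_{234} - \frac{1304}{25} e_{1234}


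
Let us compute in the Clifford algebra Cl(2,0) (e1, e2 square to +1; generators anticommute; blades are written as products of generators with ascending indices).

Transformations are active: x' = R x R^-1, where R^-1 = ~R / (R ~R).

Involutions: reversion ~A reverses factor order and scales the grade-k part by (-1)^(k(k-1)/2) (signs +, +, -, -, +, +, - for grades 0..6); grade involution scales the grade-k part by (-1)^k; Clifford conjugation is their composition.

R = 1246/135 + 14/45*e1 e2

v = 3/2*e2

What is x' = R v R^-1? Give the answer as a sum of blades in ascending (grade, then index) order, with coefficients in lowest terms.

~R = 1246/135 - 14/45*e1 e2, and R ~R = 310856/3645, so R^-1 = ~R / (310856/3645).
R v = 7/15*e1 + 623/45*e2
Answer: 801/7930*e1 + 5934/3965*e2


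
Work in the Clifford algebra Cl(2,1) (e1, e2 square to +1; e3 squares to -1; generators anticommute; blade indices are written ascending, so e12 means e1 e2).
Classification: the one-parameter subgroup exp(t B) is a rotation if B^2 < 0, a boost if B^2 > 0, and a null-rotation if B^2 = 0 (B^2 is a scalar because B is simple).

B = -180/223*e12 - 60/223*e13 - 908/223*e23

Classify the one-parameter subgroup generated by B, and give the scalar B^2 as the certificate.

B^2 term by term: the squares give (-180/223)^2*(e12)^2 + (-60/223)^2*(e13)^2 + (-908/223)^2*(e23)^2 = 32400/49729*(-1) + 3600/49729*(+1) + 824464/49729*(+1) = 16 (each basis 2-blade squares to minus the product of its generators' squares); cross terms between blades sharing an index anticommute and cancel. So B^2 = 16.
Answer: boost, certificate B^2 = 16. Note: conjugating B changes its blade decomposition but never the scalar B^2 = 16, whose sign settles the classification.


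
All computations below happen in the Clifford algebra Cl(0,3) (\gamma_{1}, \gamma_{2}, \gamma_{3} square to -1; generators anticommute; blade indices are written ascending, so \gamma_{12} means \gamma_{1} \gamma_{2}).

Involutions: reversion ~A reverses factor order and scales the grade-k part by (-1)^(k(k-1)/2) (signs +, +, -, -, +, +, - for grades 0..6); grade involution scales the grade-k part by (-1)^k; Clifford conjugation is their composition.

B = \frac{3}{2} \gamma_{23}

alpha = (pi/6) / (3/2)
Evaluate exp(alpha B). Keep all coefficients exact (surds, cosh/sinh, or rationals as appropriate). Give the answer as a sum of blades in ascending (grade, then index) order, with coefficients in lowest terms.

B^2 = (\frac{3}{2})^2*(\gamma_{23})^2 = \frac{9}{4}*(-1) = -\frac{9}{4} (a basis 2-blade squares to minus the product of its generators' squares).
B^2 = -\frac{9}{4} — since the square is negative, the closed form is circular: l = \frac{3}{2}, alpha*l = \frac{\pi}{6}, so exp(alpha B) = cos(\frac{\pi}{6}) + (sin(\frac{\pi}{6})/(\frac{3}{2}))*B = \frac{\sqrt{3}}{2} + (\frac{1}{3})*B.
Answer: \frac{\sqrt{3}}{2} + \frac{1}{2} \gamma_{23}


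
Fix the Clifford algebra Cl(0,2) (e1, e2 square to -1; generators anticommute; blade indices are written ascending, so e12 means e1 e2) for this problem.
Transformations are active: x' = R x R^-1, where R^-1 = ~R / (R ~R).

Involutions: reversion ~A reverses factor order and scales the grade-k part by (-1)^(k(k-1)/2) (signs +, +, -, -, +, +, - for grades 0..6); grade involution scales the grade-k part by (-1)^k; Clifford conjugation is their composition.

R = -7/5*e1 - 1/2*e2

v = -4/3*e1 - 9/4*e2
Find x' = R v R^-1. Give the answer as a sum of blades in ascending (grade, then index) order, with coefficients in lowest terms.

~R = -7/5*e1 - 1/2*e2, and R ~R = -221/100, so R^-1 = ~R / (-221/100).
R v = -359/120 + 149/60*e12
Answer: -543/221*e1 + 2377/2652*e2


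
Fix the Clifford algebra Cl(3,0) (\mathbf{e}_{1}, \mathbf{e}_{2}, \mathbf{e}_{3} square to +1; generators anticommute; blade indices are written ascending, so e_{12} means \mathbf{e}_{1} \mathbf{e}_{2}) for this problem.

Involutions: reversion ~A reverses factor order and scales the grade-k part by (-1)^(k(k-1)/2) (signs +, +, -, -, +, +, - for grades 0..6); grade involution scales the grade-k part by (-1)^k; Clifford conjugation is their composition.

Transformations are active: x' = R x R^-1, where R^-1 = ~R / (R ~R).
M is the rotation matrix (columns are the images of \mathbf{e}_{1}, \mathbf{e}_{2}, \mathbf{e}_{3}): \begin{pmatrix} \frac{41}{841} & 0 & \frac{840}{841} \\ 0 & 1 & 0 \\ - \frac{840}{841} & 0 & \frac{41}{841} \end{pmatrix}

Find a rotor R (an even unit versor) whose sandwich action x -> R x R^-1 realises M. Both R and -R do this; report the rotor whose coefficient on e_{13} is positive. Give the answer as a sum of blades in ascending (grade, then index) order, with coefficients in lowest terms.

Method: write R = a + b12*e_{12} + b13*e_{13} + b23*e_{23} with a^2 + b12^2 + b13^2 + b23^2 = 1 (so R^-1 = ~R). Expanding the columns R e_j ~R gives tr M = 4a^2 - 1 and, from the antisymmetric part, M21 - M12 = -4a*b12, M13 - M31 = 4a*b13, M32 - M23 = -4a*b23.
Here tr M = \frac{923}{841}, so a^2 = (1 + tr M)/4 = \frac{441}{841} and a = ±\frac{21}{29}. Taking a = \frac{21}{29}: M21 - M12 = 0, M13 - M31 = \frac{1680}{841}, M32 - M23 = 0, giving b12 = 0, b13 = \frac{20}{29}, b23 = 0, i.e. R = \frac{21}{29} + \frac{20}{29} e_{13}.
Its e_{13} coefficient is already positive.
Answer: \frac{21}{29} + \frac{20}{29} e_{13}. Recall the cover is two-to-one: with M of trace \frac{923}{841}, both preimages act alike, and the stated e_{13} sign chooses the sheet.


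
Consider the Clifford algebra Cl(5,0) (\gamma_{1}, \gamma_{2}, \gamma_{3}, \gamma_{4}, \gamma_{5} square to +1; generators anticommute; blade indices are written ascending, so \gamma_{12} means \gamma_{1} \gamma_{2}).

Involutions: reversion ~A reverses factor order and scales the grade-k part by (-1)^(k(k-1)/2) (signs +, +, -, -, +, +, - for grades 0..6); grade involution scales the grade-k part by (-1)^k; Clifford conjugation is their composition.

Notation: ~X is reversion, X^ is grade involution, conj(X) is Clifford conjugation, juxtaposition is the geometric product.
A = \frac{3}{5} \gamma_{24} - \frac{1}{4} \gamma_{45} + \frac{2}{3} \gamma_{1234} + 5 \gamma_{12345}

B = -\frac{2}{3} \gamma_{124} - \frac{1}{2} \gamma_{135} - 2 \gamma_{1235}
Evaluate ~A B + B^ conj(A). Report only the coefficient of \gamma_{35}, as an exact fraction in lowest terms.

first term: -\frac{2}{5} \gamma_{1} + \frac{4}{9} \gamma_{3} + 10 \gamma_{4} - \frac{5}{2} \gamma_{24} - \frac{10}{3} \gamma_{35} - \frac{4}{3} \gamma_{45} + \frac{1}{6} \gamma_{125} - \frac{1}{8} \gamma_{134} - \frac{1}{3} \gamma_{245} - \frac{1}{2} \gamma_{1234} + \frac{6}{5} \gamma_{1345} - \frac{3}{10} \gamma_{12345}
second term: \frac{2}{5} \gamma_{1} + \frac{4}{9} \gamma_{3} - 10 \gamma_{4} - \frac{5}{2} \gamma_{24} - \frac{10}{3} \gamma_{35} + \frac{4}{3} \gamma_{45} + \frac{1}{6} \gamma_{125} - \frac{1}{8} \gamma_{134} + \frac{1}{3} \gamma_{245} + \frac{1}{2} \gamma_{1234} - \frac{6}{5} \gamma_{1345} + \frac{3}{10} \gamma_{12345}
Answer: -\frac{20}{3}


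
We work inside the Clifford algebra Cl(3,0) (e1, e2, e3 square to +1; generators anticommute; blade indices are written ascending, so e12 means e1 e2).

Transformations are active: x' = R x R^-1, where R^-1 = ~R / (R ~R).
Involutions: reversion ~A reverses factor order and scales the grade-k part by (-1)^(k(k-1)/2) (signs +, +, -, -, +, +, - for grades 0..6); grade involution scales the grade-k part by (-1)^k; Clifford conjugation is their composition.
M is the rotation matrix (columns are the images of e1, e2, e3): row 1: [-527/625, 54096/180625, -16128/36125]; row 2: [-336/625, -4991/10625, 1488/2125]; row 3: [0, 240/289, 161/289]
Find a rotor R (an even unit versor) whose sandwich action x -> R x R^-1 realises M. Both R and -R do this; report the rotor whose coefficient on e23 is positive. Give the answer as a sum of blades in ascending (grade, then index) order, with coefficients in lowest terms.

Method: write R = a + b12*e12 + b13*e13 + b23*e23 with a^2 + b12^2 + b13^2 + b23^2 = 1 (so R^-1 = ~R). Expanding the columns R e_j ~R gives tr M = 4a^2 - 1 and, from the antisymmetric part, M21 - M12 = -4a*b12, M13 - M31 = 4a*b13, M32 - M23 = -4a*b23.
Here tr M = -5461/7225, so a^2 = (1 + tr M)/4 = 441/7225 and a = ±21/85. Taking a = 21/85: M21 - M12 = -6048/7225, M13 - M31 = -16128/36125, M32 - M23 = 4704/36125, giving b12 = 72/85, b13 = -192/425, b23 = -56/425, i.e. R = 21/85 + 72/85*e12 - 192/425*e13 - 56/425*e23.
Its e23 coefficient is negative, so report the other preimage -R.
Answer: -21/85 - 72/85*e12 + 192/425*e13 + 56/425*e23. Uniqueness: Spin(3) -> SO(3) maps R and -R to the same rotation of trace -5461/7225; fixing the sign of the e23 coefficient removes the ambiguity.


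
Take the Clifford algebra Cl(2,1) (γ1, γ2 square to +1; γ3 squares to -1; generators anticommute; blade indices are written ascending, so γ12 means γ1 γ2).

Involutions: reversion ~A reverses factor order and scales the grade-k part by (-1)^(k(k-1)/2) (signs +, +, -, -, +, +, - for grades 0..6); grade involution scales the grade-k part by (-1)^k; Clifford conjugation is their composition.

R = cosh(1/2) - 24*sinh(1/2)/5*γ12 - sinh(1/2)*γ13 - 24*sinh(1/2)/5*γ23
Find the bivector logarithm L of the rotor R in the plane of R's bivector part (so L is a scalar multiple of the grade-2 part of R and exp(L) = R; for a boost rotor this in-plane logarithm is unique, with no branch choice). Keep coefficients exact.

The scalar part of R is cosh(1/2), which fixes the rapidity magnitude through cosh (cosh is even, so it cannot fix the sign — the bivector part carries that); dividing the bivector part by sinh of the rapidity gives the plane, and L = rapidity * plane, where the joint sign ambiguity of (rapidity, plane) cancels in the product.
Concretely: cosh(rapidity) = cosh(1/2) gives rapidity = ±1/2, and since rapidity/sinh(rapidity) is even the sign is immaterial: L = (rapidity/sinh(rapidity)) * <R>_2 = (1/(2*sinh(1/2))) * <R>_2.
Answer: -12/5*γ12 - 1/2*γ13 - 12/5*γ23


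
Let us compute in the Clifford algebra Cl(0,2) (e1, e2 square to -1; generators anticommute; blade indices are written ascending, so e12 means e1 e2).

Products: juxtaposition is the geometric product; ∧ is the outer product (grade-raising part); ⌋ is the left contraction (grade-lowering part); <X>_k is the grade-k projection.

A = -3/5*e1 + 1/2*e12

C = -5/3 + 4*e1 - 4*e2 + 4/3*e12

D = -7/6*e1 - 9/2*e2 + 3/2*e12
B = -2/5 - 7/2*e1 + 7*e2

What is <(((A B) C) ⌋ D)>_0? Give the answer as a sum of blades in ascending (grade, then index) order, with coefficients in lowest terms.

step 1: -21/10 - 163/50*e1 - 7/4*e2 - 22/5*e12
step 2: 2311/150 - 229/10*e1 - 581/300*e2 + 1843/75*e12
step 3: -1735/24 - 37583/1800*e1 - 1749/50*e2 + 2311/100*e12
step 4: -1735/24
Answer: -1735/24


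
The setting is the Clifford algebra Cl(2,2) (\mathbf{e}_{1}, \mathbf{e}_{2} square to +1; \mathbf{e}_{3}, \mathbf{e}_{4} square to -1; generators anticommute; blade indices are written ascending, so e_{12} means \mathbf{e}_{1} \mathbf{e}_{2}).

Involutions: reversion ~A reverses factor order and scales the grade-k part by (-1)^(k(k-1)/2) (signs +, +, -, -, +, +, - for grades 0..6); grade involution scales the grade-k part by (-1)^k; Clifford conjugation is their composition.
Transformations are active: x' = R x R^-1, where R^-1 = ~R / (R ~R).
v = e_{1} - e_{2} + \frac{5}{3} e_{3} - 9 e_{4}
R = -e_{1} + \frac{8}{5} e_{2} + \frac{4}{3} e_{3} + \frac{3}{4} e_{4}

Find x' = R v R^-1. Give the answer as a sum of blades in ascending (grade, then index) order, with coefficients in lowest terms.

~R = -e_{1} + \frac{8}{5} e_{2} + \frac{4}{3} e_{3} + \frac{3}{4} e_{4}, and R ~R = \frac{4391}{3600}, so R^-1 = ~R / (\frac{4391}{3600}).
R v = \frac{347}{180} - \frac{3}{5} e_{12} - 3 e_{13} + \frac{33}{4} e_{14} + 4 e_{23} - \frac{273}{20} e_{24} - \frac{53}{4} e_{34}
Answer: -\frac{18271}{4391} e_{1} + \frac{26599}{4391} e_{2} + \frac{33565}{13173} e_{3} + \frac{49929}{4391} e_{4}


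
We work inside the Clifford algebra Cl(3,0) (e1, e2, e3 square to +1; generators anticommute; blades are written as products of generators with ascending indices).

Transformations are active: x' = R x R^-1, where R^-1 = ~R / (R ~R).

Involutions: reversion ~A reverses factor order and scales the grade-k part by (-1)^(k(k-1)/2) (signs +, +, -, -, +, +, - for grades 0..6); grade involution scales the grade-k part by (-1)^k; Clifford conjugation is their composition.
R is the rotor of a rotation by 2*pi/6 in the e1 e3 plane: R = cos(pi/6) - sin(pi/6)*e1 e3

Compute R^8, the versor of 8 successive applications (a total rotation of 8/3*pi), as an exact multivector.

Because a rotor carries half the rotation angle, composing 8 copies of this e1 e3-plane rotor multiplies the phase: 8*(pi/6) = 4*pi/3, hence R^8 = cos(4*pi/3) - sin(4*pi/3)*e1 e3.
cos(4*pi/3) = -1/2 and sin(4*pi/3) = -sqrt(3)/2, so R^8 = -1/2 + sqrt(3)/2*e1 e3. The net rotation is 2/3*pi (after discarding 1 full turn, each of which contributes a factor -1 to the rotor); the rotor keeps the half-angle phase exactly.
Answer: -1/2 + sqrt(3)/2*e1 e3


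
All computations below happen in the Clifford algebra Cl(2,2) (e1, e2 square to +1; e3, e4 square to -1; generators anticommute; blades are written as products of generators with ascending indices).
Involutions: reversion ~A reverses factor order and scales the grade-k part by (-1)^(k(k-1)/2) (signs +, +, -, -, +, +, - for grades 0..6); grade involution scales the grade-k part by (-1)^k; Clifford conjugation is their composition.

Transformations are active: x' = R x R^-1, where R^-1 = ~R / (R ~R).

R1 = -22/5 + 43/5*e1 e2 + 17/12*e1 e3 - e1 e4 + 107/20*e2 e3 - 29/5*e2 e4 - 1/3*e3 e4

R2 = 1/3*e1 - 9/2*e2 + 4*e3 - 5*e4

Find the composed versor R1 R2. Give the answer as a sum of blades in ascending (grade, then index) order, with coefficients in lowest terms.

Distribute over the terms of R2 (each basis-blade product reordered to ascending indices, repeated generators contracted through their squares):
R1 (1/3*e1) = -22/15*e1 - 43/15*e2 - 17/36*e3 + 1/3*e4 + 107/60*e1 e2 e3 - 29/15*e1 e2 e4 - 1/9*e1 e3 e4
R1 (-9/2*e2) = -387/10*e1 + 99/5*e2 + 963/40*e3 - 261/10*e4 + 51/8*e1 e2 e3 - 9/2*e1 e2 e4 + 3/2*e2 e3 e4
R1 (4*e3) = -17/3*e1 - 107/5*e2 - 88/5*e3 - 4/3*e4 + 172/5*e1 e2 e3 + 4*e1 e3 e4 + 116/5*e2 e3 e4
R1 (-5*e4) = -5*e1 - 29*e2 - 5/3*e3 + 22*e4 - 43*e1 e2 e4 - 85/12*e1 e3 e4 - 107/4*e2 e3 e4
Summing the partial products and collecting blades:
Answer: -305/6*e1 - 502/15*e2 + 1561/360*e3 - 51/10*e4 + 5107/120*e1 e2 e3 - 1483/30*e1 e2 e4 - 115/36*e1 e3 e4 - 41/20*e2 e3 e4


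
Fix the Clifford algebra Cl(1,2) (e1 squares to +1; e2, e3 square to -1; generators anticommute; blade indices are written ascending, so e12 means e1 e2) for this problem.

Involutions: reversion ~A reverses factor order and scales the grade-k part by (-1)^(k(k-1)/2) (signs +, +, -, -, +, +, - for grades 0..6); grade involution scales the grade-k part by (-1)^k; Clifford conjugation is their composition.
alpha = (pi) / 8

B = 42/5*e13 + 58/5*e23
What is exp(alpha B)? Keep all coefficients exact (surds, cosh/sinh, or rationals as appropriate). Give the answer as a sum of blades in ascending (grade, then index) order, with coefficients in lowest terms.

B^2 term by term: the squares give (42/5)^2*(e13)^2 + (58/5)^2*(e23)^2 = 1764/25*(+1) + 3364/25*(-1) = -64 (each basis 2-blade squares to minus the product of its generators' squares); cross terms between blades sharing an index anticommute and cancel. So B^2 = -64.
B^2 = -64 — the negative square puts this in the circular regime; l = 8, alpha*l = pi, so exp(alpha B) = cos(pi) + (sin(pi)/8)*B = -1 + (0)*B.
Answer: -1


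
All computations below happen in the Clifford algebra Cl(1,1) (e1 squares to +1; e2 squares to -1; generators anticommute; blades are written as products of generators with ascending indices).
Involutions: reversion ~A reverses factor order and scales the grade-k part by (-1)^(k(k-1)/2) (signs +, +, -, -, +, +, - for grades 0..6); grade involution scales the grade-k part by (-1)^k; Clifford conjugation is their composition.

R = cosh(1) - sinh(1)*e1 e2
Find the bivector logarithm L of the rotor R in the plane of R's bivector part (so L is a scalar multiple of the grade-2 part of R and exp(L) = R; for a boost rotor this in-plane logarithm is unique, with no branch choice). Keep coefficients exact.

The scalar part of R is cosh(1), which determines |rapidity| via cosh; the sign lives in the bivector part, and pairing them (bivector part over sinh of the rapidity = the plane) gives the unique in-plane L = rapidity * plane.
Concretely: cosh(rapidity) = cosh(1) gives rapidity = ±1, and since rapidity/sinh(rapidity) is even the sign is immaterial: L = (rapidity/sinh(rapidity)) * <R>_2 = (1/sinh(1)) * <R>_2.
Answer: -e1 e2


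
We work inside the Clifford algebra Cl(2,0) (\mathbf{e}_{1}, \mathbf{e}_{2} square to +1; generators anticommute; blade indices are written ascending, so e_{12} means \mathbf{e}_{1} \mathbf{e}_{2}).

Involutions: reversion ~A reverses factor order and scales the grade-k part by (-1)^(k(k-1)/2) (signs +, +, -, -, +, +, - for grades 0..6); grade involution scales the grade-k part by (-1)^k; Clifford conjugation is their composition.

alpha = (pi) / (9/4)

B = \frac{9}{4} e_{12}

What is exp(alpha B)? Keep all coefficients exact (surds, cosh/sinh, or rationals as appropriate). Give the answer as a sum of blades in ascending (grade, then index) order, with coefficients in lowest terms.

B^2 = (\frac{9}{4})^2*(e_{12})^2 = \frac{81}{16}*(-1) = -\frac{81}{16} (a basis 2-blade squares to minus the product of its generators' squares).
B^2 = -\frac{81}{16} — circular case — the even/odd split gives cos and sin: l = \frac{9}{4}, alpha*l = \pi, so exp(alpha B) = cos(\pi) + (sin(\pi)/(\frac{9}{4}))*B = -1 + (0)*B.
Answer: -1


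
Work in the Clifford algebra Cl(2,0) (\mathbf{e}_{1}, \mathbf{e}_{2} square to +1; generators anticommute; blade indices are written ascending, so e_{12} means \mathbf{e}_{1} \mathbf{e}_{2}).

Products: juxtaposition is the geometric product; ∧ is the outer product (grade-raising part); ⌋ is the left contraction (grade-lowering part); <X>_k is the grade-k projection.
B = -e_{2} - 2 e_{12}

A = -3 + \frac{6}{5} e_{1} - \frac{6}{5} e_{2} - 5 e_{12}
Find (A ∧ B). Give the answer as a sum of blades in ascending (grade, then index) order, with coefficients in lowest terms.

step 1: 3 e_{2} + \frac{24}{5} e_{12}
Answer: 3 e_{2} + \frac{24}{5} e_{12}


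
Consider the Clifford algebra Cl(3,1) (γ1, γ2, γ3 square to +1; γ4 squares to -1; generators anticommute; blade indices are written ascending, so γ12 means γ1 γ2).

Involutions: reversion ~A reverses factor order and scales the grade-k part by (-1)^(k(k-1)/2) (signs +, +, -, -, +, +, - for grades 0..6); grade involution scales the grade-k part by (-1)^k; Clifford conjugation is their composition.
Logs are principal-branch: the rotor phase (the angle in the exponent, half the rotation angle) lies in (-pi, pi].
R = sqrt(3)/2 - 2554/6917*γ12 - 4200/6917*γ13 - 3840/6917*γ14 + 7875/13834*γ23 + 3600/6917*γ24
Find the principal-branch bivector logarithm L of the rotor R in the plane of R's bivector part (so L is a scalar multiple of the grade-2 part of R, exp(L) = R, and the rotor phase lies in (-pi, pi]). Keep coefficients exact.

The scalar part of R is sqrt(3)/2, which pins the rotor phase on the principal branch; dividing the bivector part by the sine of that phase recovers the unit plane, and L is the phase times that plane.
Concretely: cos(phase) = sqrt(3)/2 gives phase = ±pi/6, and since phase/sin(phase) is even the sign is immaterial: L = (phase/sin(phase)) * <R>_2 = (pi/3) * <R>_2.
Answer: -2554*pi/20751*γ12 - 1400*pi/6917*γ13 - 1280*pi/6917*γ14 + 2625*pi/13834*γ23 + 1200*pi/6917*γ24


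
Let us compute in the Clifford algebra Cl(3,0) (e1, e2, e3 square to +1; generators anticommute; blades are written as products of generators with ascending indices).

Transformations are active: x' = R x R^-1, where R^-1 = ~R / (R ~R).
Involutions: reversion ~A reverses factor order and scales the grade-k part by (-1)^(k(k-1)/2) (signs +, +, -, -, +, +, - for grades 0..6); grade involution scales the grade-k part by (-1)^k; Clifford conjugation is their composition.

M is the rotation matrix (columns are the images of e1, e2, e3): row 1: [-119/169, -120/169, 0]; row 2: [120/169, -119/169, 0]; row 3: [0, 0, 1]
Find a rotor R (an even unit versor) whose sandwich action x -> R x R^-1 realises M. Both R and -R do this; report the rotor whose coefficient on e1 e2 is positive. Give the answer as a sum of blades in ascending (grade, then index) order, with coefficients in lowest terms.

Method: write R = a + b12*e1 e2 + b13*e1 e3 + b23*e2 e3 with a^2 + b12^2 + b13^2 + b23^2 = 1 (so R^-1 = ~R). Expanding the columns R e_j ~R gives tr M = 4a^2 - 1 and, from the antisymmetric part, M21 - M12 = -4a*b12, M13 - M31 = 4a*b13, M32 - M23 = -4a*b23.
Here tr M = -69/169, so a^2 = (1 + tr M)/4 = 25/169 and a = ±5/13. Taking a = 5/13: M21 - M12 = 240/169, M13 - M31 = 0, M32 - M23 = 0, giving b12 = -12/13, b13 = 0, b23 = 0, i.e. R = 5/13 - 12/13*e1 e2.
Its e1 e2 coefficient is negative, so report the other preimage -R.
Answer: -5/13 + 12/13*e1 e2. Note: both R and -R realise this M (trace -69/169); the covering map identifies them, and the e1 e2-coefficient sign is the tie-breaker.


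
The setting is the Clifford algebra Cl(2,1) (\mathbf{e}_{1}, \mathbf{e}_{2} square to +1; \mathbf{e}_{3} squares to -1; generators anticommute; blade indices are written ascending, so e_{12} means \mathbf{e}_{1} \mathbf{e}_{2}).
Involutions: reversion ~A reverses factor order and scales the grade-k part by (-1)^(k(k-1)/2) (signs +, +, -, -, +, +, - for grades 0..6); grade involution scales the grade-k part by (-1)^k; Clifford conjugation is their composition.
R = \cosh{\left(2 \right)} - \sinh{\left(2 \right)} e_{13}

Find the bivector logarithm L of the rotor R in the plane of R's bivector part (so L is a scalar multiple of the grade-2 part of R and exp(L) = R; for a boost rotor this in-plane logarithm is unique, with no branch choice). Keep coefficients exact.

The scalar part of R is \cosh{\left(2 \right)}, so cosh pins the rapidity up to sign — the sign comes from the bivector part; dividing that part by sinh of the rapidity yields the plane, and the in-plane L = rapidity * plane is unique because the two sign choices cancel.
Concretely: cosh(rapidity) = \cosh{\left(2 \right)} gives rapidity = ±2, and since rapidity/sinh(rapidity) is even the sign is immaterial: L = (rapidity/sinh(rapidity)) * <R>_2 = (\frac{2}{\sinh{\left(2 \right)}}) * <R>_2.
Answer: -2 e_{13}


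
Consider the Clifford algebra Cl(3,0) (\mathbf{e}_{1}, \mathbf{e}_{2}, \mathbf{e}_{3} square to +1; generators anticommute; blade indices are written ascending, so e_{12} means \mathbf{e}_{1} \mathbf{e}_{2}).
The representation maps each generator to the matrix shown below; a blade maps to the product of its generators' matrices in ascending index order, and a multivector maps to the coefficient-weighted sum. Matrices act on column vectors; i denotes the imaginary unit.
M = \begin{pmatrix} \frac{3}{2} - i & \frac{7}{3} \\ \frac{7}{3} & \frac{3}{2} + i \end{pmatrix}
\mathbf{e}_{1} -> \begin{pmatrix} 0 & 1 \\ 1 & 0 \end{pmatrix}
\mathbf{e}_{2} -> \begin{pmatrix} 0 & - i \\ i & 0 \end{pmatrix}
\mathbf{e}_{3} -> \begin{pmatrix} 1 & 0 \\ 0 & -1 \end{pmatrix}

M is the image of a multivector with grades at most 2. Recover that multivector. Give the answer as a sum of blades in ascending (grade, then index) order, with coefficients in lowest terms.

Method: 1, rho(e_{1}), rho(e_{2}), rho(e_{3}) form a trace-orthogonal basis of the 2x2 complex matrices (tr(X Y) = 2 if X = Y, else 0), so M = m0*1 + m1*rho(e_{1}) + m2*rho(e_{2}) + m3*rho(e_{3}) with m0 = tr(M)/2 = \frac{3}{2}, m1 = tr(M rho(e_{1}))/2 = \frac{7}{3}, m2 = tr(M rho(e_{2}))/2 = 0, m3 = tr(M rho(e_{3}))/2 = - i.
Multiplying table entries, the bivector images are rho(e_{12}) = i*rho(e_{3}), rho(e_{13}) = -i*rho(e_{2}), rho(e_{23}) = i*rho(e_{1}); with real blade coefficients the real parts of m0..m3 are the coefficients of 1, e_{1}, e_{2}, e_{3} and the imaginary parts give the bivectors (e_{23}: Im m1, e_{13}: -Im m2, e_{12}: Im m3).
Answer: \frac{3}{2} + \frac{7}{3} e_{1} - e_{12}


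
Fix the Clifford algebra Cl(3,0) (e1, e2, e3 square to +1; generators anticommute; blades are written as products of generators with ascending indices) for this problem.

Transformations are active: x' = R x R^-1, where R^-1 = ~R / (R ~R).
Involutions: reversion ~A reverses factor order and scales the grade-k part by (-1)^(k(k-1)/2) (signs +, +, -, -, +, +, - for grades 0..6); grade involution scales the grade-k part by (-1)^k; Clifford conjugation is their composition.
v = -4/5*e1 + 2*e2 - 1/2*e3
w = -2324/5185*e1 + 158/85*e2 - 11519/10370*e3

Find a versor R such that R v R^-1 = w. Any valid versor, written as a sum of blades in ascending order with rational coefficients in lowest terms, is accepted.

Equal squares first: v^2 = w^2 = 489/100. Then v + w = -6472/5185*e1 + 328/85*e2 - 8352/5185*e3 is a versor taking v to w, provided it is invertible.
Answer: -6472/5185*e1 + 328/85*e2 - 8352/5185*e3


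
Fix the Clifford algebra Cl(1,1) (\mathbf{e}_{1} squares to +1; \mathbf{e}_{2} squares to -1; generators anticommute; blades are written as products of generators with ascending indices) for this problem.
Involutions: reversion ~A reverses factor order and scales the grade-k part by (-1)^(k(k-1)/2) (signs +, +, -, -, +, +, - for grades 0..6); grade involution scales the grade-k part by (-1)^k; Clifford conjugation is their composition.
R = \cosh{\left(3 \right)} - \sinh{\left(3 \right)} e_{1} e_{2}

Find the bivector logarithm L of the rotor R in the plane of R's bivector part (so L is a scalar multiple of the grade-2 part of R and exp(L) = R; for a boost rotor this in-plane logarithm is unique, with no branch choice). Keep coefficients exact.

The scalar part of R is \cosh{\left(3 \right)}, so cosh pins the rapidity up to sign — the sign comes from the bivector part; dividing that part by sinh of the rapidity yields the plane, and the in-plane L = rapidity * plane is unique because the two sign choices cancel.
Concretely: cosh(rapidity) = \cosh{\left(3 \right)} gives rapidity = ±3, and since rapidity/sinh(rapidity) is even the sign is immaterial: L = (rapidity/sinh(rapidity)) * <R>_2 = (\frac{3}{\sinh{\left(3 \right)}}) * <R>_2.
Answer: -3 e_{1} e_{2}


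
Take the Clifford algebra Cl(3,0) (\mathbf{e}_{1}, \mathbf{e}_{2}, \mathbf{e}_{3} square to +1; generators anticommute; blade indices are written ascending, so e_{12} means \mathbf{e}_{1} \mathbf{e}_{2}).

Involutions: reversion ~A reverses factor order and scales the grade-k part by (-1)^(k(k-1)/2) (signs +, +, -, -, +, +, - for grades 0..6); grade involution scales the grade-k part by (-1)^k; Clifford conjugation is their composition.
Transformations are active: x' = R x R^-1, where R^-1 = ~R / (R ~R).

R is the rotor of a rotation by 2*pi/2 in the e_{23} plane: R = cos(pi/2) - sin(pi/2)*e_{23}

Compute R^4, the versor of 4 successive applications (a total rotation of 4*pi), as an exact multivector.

Half-angle bookkeeping: 4 applications in e_{23} add up to rotor phase 4*pi/2 = 2 \pi, so R^4 = cos(2 \pi) - sin(2 \pi)*e_{23}.
cos(2 \pi) = 1 and sin(2 \pi) = 0, so R^4 = 1. The total rotation 4*pi is 2 full turns, so every vector returns to itself, yet the rotor is +1, back on the identity sheet (an even number of 2*pi turns).
Answer: 1


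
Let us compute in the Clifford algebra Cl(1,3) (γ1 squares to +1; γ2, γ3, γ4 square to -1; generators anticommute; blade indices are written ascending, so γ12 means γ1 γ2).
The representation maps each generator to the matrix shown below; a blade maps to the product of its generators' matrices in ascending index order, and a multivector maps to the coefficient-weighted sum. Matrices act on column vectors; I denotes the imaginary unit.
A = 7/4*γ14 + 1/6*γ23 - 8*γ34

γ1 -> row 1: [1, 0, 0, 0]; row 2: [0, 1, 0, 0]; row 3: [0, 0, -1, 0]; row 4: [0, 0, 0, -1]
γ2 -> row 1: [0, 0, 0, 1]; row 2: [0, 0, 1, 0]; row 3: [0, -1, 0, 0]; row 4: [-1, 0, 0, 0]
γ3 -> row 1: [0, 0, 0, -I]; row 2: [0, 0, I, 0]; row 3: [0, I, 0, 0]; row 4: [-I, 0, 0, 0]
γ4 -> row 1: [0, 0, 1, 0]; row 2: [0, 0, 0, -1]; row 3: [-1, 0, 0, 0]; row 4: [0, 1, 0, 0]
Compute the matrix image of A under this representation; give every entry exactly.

Bivector images (products of the table entries): rho(γ14) = rho(γ1)rho(γ4) = row 1: [0, 0, 1, 0]; row 2: [0, 0, 0, -1]; row 3: [1, 0, 0, 0]; row 4: [0, -1, 0, 0]; rho(γ23) = rho(γ2)rho(γ3) = row 1: [-I, 0, 0, 0]; row 2: [0, I, 0, 0]; row 3: [0, 0, -I, 0]; row 4: [0, 0, 0, I]; rho(γ34) = rho(γ3)rho(γ4) = row 1: [0, -I, 0, 0]; row 2: [-I, 0, 0, 0]; row 3: [0, 0, 0, -I]; row 4: [0, 0, -I, 0].
M = (7/4)*rho(γ14) + (1/6)*rho(γ23) + (-8)*rho(γ34), summed entrywise:
Answer: row 1: [-I/6, 8*I, 7/4, 0]; row 2: [8*I, I/6, 0, -7/4]; row 3: [7/4, 0, -I/6, 8*I]; row 4: [0, -7/4, 8*I, I/6]


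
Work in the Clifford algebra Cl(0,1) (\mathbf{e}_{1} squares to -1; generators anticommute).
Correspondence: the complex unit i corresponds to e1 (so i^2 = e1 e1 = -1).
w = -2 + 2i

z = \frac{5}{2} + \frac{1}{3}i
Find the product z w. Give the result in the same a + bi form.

In blades: z = \frac{5}{2} + \frac{1}{3} e_{1}, w = -2 + 2 e_{1}.
Distribute z over w term by term (generator squares from the signature, products reordered to ascending indices): (\frac{5}{2})*w = -5 + 5 e_{1}; (\frac{1}{3} e_{1})*w = -\frac{2}{3} - \frac{2}{3} e_{1}.
Sum: -\frac{17}{3} + \frac{13}{3} e_{1}; translating back through the correspondence:
Answer: -\frac{17}{3} + \frac{13}{3}i


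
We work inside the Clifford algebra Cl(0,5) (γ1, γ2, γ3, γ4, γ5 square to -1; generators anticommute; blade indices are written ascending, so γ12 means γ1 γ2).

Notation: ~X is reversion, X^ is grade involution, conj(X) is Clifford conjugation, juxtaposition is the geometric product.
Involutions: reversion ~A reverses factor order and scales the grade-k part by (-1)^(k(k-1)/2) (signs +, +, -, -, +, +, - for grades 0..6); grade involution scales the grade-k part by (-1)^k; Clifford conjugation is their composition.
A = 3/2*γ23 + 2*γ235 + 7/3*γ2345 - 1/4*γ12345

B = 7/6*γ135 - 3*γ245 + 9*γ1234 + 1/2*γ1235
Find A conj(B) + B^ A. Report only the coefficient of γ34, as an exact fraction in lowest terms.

first term: -γ1 + 7*γ3 + 1/8*γ4 - 9/4*γ5 + 7/3*γ12 - 3/4*γ13 - 37/3*γ14 - 87/4*γ15 + 7/24*γ24 + 6*γ34 + 49/18*γ124 - 7/4*γ125 - 18*γ145 - 9/2*γ345
second term: γ1 + 7*γ3 + 1/8*γ4 - 9/4*γ5 + 7/3*γ12 + 3/4*γ13 - 44/3*γ14 + 81/4*γ15 - 7/24*γ24 + 6*γ34 - 49/18*γ124 - 7/4*γ125 - 18*γ145 - 9/2*γ345
Answer: 12


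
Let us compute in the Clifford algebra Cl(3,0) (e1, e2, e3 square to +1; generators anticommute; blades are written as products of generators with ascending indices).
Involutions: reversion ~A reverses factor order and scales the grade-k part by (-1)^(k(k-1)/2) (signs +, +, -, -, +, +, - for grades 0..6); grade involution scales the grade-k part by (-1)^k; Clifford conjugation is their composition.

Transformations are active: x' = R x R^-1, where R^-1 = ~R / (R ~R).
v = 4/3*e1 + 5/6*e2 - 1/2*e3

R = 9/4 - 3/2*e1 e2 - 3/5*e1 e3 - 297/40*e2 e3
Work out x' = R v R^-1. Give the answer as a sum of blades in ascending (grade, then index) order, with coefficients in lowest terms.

~R = 9/4 + 3/2*e1 e2 + 3/5*e1 e3 + 297/40*e2 e3, and R ~R = 20097/320, so R^-1 = ~R / (20097/320).
R v = 41/20*e1 + 607/80*e2 + 469/80*e3 - 173/20*e1 e2 e3
Answer: 992/1155*e1 - 10159/22330*e2 + 17863/13398*e3
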